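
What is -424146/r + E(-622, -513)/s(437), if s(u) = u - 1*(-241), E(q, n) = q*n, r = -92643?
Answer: 1658258627/3489553 ≈ 475.21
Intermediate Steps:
E(q, n) = n*q
s(u) = 241 + u (s(u) = u + 241 = 241 + u)
-424146/r + E(-622, -513)/s(437) = -424146/(-92643) + (-513*(-622))/(241 + 437) = -424146*(-1/92643) + 319086/678 = 141382/30881 + 319086*(1/678) = 141382/30881 + 53181/113 = 1658258627/3489553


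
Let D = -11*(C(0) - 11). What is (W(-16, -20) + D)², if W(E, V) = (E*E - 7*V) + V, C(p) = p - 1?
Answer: 258064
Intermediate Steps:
C(p) = -1 + p
W(E, V) = E² - 6*V (W(E, V) = (E² - 7*V) + V = E² - 6*V)
D = 132 (D = -11*((-1 + 0) - 11) = -11*(-1 - 11) = -11*(-12) = 132)
(W(-16, -20) + D)² = (((-16)² - 6*(-20)) + 132)² = ((256 + 120) + 132)² = (376 + 132)² = 508² = 258064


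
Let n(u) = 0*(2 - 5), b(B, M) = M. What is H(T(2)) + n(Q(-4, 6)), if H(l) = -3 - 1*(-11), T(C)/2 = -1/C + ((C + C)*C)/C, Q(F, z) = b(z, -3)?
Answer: 8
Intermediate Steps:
Q(F, z) = -3
T(C) = -2/C + 4*C (T(C) = 2*(-1/C + ((C + C)*C)/C) = 2*(-1/C + ((2*C)*C)/C) = 2*(-1/C + (2*C**2)/C) = 2*(-1/C + 2*C) = -2/C + 4*C)
n(u) = 0 (n(u) = 0*(-3) = 0)
H(l) = 8 (H(l) = -3 + 11 = 8)
H(T(2)) + n(Q(-4, 6)) = 8 + 0 = 8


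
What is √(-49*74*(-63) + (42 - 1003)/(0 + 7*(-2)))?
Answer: √44787302/14 ≈ 478.02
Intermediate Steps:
√(-49*74*(-63) + (42 - 1003)/(0 + 7*(-2))) = √(-3626*(-63) - 961/(0 - 14)) = √(228438 - 961/(-14)) = √(228438 - 1/14*(-961)) = √(228438 + 961/14) = √(3199093/14) = √44787302/14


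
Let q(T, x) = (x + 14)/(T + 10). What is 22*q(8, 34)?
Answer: 176/3 ≈ 58.667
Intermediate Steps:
q(T, x) = (14 + x)/(10 + T)
22*q(8, 34) = 22*((14 + 34)/(10 + 8)) = 22*(48/18) = 22*((1/18)*48) = 22*(8/3) = 176/3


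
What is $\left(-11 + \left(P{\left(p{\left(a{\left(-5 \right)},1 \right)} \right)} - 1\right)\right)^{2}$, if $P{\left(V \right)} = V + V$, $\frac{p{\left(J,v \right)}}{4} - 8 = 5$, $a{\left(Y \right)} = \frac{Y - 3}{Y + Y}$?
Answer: $8464$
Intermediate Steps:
$a{\left(Y \right)} = \frac{-3 + Y}{2 Y}$
$p{\left(J,v \right)} = 52$ ($p{\left(J,v \right)} = 32 + 4 \cdot 5 = 32 + 20 = 52$)
$P{\left(V \right)} = 2 V$
$\left(-11 + \left(P{\left(p{\left(a{\left(-5 \right)},1 \right)} \right)} - 1\right)\right)^{2} = \left(-11 + \left(2 \cdot 52 - 1\right)\right)^{2} = \left(-11 + \left(104 - 1\right)\right)^{2} = \left(-11 + 103\right)^{2} = 92^{2} = 8464$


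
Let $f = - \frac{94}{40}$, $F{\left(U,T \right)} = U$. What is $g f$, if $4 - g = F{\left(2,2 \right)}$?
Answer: $- \frac{47}{10} \approx -4.7$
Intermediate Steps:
$g = 2$ ($g = 4 - 2 = 2$)
$f = - \frac{47}{20}$ ($f = \left(-94\right) \frac{1}{40} = - \frac{47}{20} \approx -2.35$)
$g f = 2 \left(- \frac{47}{20}\right) = - \frac{47}{10}$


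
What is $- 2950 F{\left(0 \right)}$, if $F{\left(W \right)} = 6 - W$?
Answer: $-17700$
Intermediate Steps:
$- 2950 F{\left(0 \right)} = - 2950 \left(6 - 0\right) = - 2950 \left(6 + 0\right) = \left(-2950\right) 6 = -17700$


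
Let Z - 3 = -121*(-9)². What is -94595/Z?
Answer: 94595/9798 ≈ 9.6545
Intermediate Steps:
Z = -9798 (Z = 3 - 121*(-9)² = 3 - 121*81 = 3 - 9801 = -9798)
-94595/Z = -94595/(-9798) = -94595*(-1/9798) = 94595/9798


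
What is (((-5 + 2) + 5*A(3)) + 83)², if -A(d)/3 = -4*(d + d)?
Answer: 193600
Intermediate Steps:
A(d) = 24*d (A(d) = -(-12)*(d + d) = -(-12)*2*d = -(-24)*d = 24*d)
(((-5 + 2) + 5*A(3)) + 83)² = (((-5 + 2) + 5*(24*3)) + 83)² = ((-3 + 5*72) + 83)² = ((-3 + 360) + 83)² = (357 + 83)² = 440² = 193600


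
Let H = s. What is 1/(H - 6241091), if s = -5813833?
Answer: -1/12054924 ≈ -8.2954e-8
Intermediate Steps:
H = -5813833
1/(H - 6241091) = 1/(-5813833 - 6241091) = 1/(-12054924) = -1/12054924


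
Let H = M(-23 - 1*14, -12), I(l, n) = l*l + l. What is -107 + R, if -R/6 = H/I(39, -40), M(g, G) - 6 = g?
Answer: -27789/260 ≈ -106.88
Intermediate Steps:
M(g, G) = 6 + g
I(l, n) = l + l**2 (I(l, n) = l**2 + l = l + l**2)
H = -31 (H = 6 + (-23 - 1*14) = 6 + (-23 - 14) = 6 - 37 = -31)
R = 31/260 (R = -(-186)/(39*(1 + 39)) = -(-186)/(39*40) = -(-186)/1560 = -6*(-31/1560) = 31/260 ≈ 0.11923)
-107 + R = -107 + 31/260 = -27789/260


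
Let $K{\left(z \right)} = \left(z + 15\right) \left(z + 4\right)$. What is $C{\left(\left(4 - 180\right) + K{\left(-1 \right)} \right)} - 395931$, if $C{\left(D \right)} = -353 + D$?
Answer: $-396418$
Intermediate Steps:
$K{\left(z \right)} = \left(4 + z\right) \left(15 + z\right)$ ($K{\left(z \right)} = \left(15 + z\right) \left(4 + z\right) = \left(4 + z\right) \left(15 + z\right)$)
$C{\left(\left(4 - 180\right) + K{\left(-1 \right)} \right)} - 395931 = \left(-353 + \left(\left(4 - 180\right) + \left(60 + \left(-1\right)^{2} + 19 \left(-1\right)\right)\right)\right) - 395931 = \left(-353 + \left(-176 + \left(60 + 1 - 19\right)\right)\right) - 395931 = \left(-353 + \left(-176 + 42\right)\right) - 395931 = \left(-353 - 134\right) - 395931 = -487 - 395931 = -396418$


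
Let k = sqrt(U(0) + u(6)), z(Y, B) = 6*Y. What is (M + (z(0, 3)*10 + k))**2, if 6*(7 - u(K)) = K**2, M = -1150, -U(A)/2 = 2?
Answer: (1150 - I*sqrt(3))**2 ≈ 1.3225e+6 - 3984.0*I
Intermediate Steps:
U(A) = -4 (U(A) = -2*2 = -4)
u(K) = 7 - K**2/6
k = I*sqrt(3) (k = sqrt(-4 + (7 - 1/6*6**2)) = sqrt(-4 + (7 - 1/6*36)) = sqrt(-4 + (7 - 6)) = sqrt(-4 + 1) = sqrt(-3) = I*sqrt(3) ≈ 1.732*I)
(M + (z(0, 3)*10 + k))**2 = (-1150 + ((6*0)*10 + I*sqrt(3)))**2 = (-1150 + (0*10 + I*sqrt(3)))**2 = (-1150 + (0 + I*sqrt(3)))**2 = (-1150 + I*sqrt(3))**2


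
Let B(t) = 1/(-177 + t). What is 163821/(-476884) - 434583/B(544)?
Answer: -76059164493345/476884 ≈ -1.5949e+8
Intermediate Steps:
163821/(-476884) - 434583/B(544) = 163821/(-476884) - 434583/(1/(-177 + 544)) = 163821*(-1/476884) - 434583/(1/367) = -163821/476884 - 434583/1/367 = -163821/476884 - 434583*367 = -163821/476884 - 159491961 = -76059164493345/476884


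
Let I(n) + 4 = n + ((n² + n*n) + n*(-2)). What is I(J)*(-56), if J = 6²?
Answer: -142912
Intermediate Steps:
J = 36
I(n) = -4 - n + 2*n² (I(n) = -4 + (n + ((n² + n*n) + n*(-2))) = -4 + (n + ((n² + n²) - 2*n)) = -4 + (n + (2*n² - 2*n)) = -4 + (n + (-2*n + 2*n²)) = -4 + (-n + 2*n²) = -4 - n + 2*n²)
I(J)*(-56) = (-4 - 1*36 + 2*36²)*(-56) = (-4 - 36 + 2*1296)*(-56) = (-4 - 36 + 2592)*(-56) = 2552*(-56) = -142912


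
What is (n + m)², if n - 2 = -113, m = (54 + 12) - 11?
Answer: 3136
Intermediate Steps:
m = 55 (m = 66 - 11 = 55)
n = -111 (n = 2 - 113 = -111)
(n + m)² = (-111 + 55)² = (-56)² = 3136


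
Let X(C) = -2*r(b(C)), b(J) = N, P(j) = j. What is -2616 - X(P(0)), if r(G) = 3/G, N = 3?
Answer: -2614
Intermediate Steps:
b(J) = 3
X(C) = -2 (X(C) = -6/3 = -2*1 = -2)
-2616 - X(P(0)) = -2616 - 1*(-2) = -2616 + 2 = -2614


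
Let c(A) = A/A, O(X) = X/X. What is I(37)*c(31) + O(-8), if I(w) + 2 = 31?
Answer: 30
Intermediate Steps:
O(X) = 1
c(A) = 1
I(w) = 29 (I(w) = -2 + 31 = 29)
I(37)*c(31) + O(-8) = 29*1 + 1 = 29 + 1 = 30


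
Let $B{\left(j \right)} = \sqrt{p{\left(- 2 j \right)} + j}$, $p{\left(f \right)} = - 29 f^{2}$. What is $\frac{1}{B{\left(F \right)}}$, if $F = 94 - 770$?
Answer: $- \frac{i \sqrt{8713}}{679614} \approx - 0.00013735 i$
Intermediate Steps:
$F = -676$
$B{\left(j \right)} = \sqrt{j - 116 j^{2}}$ ($B{\left(j \right)} = \sqrt{- 29 \left(- 2 j\right)^{2} + j} = \sqrt{- 29 \cdot 4 j^{2} + j} = \sqrt{- 116 j^{2} + j} = \sqrt{j - 116 j^{2}}$)
$\frac{1}{B{\left(F \right)}} = \frac{1}{\sqrt{- 676 \left(1 - -78416\right)}} = \frac{1}{\sqrt{- 676 \left(1 + 78416\right)}} = \frac{1}{\sqrt{\left(-676\right) 78417}} = \frac{1}{\sqrt{-53009892}} = \frac{1}{78 i \sqrt{8713}} = - \frac{i \sqrt{8713}}{679614}$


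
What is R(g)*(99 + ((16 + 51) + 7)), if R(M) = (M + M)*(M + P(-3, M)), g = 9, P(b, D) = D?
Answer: 56052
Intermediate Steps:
R(M) = 4*M² (R(M) = (M + M)*(M + M) = (2*M)*(2*M) = 4*M²)
R(g)*(99 + ((16 + 51) + 7)) = (4*9²)*(99 + ((16 + 51) + 7)) = (4*81)*(99 + (67 + 7)) = 324*(99 + 74) = 324*173 = 56052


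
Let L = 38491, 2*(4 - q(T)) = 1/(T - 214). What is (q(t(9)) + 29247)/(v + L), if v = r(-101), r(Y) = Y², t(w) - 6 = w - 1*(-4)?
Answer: 11407891/18989880 ≈ 0.60074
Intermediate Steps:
t(w) = 10 + w (t(w) = 6 + (w - 1*(-4)) = 6 + (w + 4) = 6 + (4 + w) = 10 + w)
q(T) = 4 - 1/(2*(-214 + T)) (q(T) = 4 - 1/(2*(T - 214)) = 4 - 1/(2*(-214 + T)))
v = 10201 (v = (-101)² = 10201)
(q(t(9)) + 29247)/(v + L) = ((-1713 + 8*(10 + 9))/(2*(-214 + (10 + 9))) + 29247)/(10201 + 38491) = ((-1713 + 8*19)/(2*(-214 + 19)) + 29247)/48692 = ((½)*(-1713 + 152)/(-195) + 29247)*(1/48692) = ((½)*(-1/195)*(-1561) + 29247)*(1/48692) = (1561/390 + 29247)*(1/48692) = (11407891/390)*(1/48692) = 11407891/18989880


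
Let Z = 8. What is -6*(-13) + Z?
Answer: 86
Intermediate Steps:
-6*(-13) + Z = -6*(-13) + 8 = 78 + 8 = 86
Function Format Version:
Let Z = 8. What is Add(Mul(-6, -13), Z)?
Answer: 86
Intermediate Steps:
Add(Mul(-6, -13), Z) = Add(Mul(-6, -13), 8) = Add(78, 8) = 86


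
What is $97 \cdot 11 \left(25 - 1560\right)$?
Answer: $-1637845$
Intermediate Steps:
$97 \cdot 11 \left(25 - 1560\right) = 1067 \left(-1535\right) = -1637845$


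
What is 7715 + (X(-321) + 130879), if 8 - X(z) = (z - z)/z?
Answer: 138602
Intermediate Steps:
X(z) = 8 (X(z) = 8 - (z - z)/z = 8 - 0/z = 8 - 1*0 = 8 + 0 = 8)
7715 + (X(-321) + 130879) = 7715 + (8 + 130879) = 7715 + 130887 = 138602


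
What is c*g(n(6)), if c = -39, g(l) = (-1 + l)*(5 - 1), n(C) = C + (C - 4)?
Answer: -1092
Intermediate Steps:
n(C) = -4 + 2*C (n(C) = C + (-4 + C) = -4 + 2*C)
g(l) = -4 + 4*l (g(l) = (-1 + l)*4 = -4 + 4*l)
c*g(n(6)) = -39*(-4 + 4*(-4 + 2*6)) = -39*(-4 + 4*(-4 + 12)) = -39*(-4 + 4*8) = -39*(-4 + 32) = -39*28 = -1092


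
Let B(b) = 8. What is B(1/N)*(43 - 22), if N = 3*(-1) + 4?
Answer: 168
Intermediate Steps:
N = 1 (N = -3 + 4 = 1)
B(1/N)*(43 - 22) = 8*(43 - 22) = 8*21 = 168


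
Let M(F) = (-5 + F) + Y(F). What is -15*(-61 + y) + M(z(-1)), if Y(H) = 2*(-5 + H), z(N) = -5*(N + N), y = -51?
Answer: 1695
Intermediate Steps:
z(N) = -10*N
Y(H) = -10 + 2*H
M(F) = -15 + 3*F (M(F) = (-5 + F) + (-10 + 2*F) = -15 + 3*F)
-15*(-61 + y) + M(z(-1)) = -15*(-61 - 51) + (-15 + 3*(-10*(-1))) = -15*(-112) + (-15 + 3*10) = 1680 + (-15 + 30) = 1680 + 15 = 1695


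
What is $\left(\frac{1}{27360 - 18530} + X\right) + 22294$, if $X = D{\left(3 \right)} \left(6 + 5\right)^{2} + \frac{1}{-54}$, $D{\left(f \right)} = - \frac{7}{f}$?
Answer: $\frac{2623898531}{119205} \approx 22012.0$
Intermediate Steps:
$X = - \frac{15247}{54}$ ($X = - \frac{7}{3} \left(6 + 5\right)^{2} + \frac{1}{-54} = \left(-7\right) \frac{1}{3} \cdot 11^{2} - \frac{1}{54} = \left(- \frac{7}{3}\right) 121 - \frac{1}{54} = - \frac{847}{3} - \frac{1}{54} = - \frac{15247}{54} \approx -282.35$)
$\left(\frac{1}{27360 - 18530} + X\right) + 22294 = \left(\frac{1}{27360 - 18530} - \frac{15247}{54}\right) + 22294 = \left(\frac{1}{8830} - \frac{15247}{54}\right) + 22294 = - \frac{33657739}{119205} + 22294 = \frac{2623898531}{119205}$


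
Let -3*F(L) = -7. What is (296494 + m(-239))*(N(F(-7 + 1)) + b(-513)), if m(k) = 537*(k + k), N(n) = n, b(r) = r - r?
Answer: 278656/3 ≈ 92885.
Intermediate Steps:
F(L) = 7/3 (F(L) = -⅓*(-7) = 7/3)
b(r) = 0
m(k) = 1074*k (m(k) = 537*(2*k) = 1074*k)
(296494 + m(-239))*(N(F(-7 + 1)) + b(-513)) = (296494 + 1074*(-239))*(7/3 + 0) = (296494 - 256686)*(7/3) = 39808*(7/3) = 278656/3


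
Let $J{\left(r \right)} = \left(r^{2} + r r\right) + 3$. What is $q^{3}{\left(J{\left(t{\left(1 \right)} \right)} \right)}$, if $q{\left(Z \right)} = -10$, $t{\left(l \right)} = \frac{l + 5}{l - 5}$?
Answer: $-1000$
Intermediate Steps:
$t{\left(l \right)} = \frac{5 + l}{-5 + l}$
$J{\left(r \right)} = 3 + 2 r^{2}$ ($J{\left(r \right)} = \left(r^{2} + r^{2}\right) + 3 = 2 r^{2} + 3 = 3 + 2 r^{2}$)
$q^{3}{\left(J{\left(t{\left(1 \right)} \right)} \right)} = \left(-10\right)^{3} = -1000$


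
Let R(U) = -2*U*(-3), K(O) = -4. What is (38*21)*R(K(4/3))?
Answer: -19152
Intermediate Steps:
R(U) = 6*U
(38*21)*R(K(4/3)) = (38*21)*(6*(-4)) = 798*(-24) = -19152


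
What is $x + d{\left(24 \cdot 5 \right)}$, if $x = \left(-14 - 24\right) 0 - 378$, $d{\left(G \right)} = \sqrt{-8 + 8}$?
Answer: $-378$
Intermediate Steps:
$d{\left(G \right)} = 0$ ($d{\left(G \right)} = \sqrt{0} = 0$)
$x = -378$ ($x = \left(-38\right) 0 - 378 = 0 - 378 = -378$)
$x + d{\left(24 \cdot 5 \right)} = -378 + 0 = -378$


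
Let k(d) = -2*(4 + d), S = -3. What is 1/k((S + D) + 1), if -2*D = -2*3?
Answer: -⅒ ≈ -0.10000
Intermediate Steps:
D = 3 (D = -(-1)*3 = -½*(-6) = 3)
k(d) = -8 - 2*d
1/k((S + D) + 1) = 1/(-8 - 2*((-3 + 3) + 1)) = 1/(-8 - 2*(0 + 1)) = 1/(-8 - 2*1) = 1/(-8 - 2) = 1/(-10) = -⅒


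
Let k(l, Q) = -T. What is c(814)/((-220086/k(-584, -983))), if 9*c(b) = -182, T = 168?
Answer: -5096/330129 ≈ -0.015436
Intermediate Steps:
c(b) = -182/9 (c(b) = (⅑)*(-182) = -182/9)
k(l, Q) = -168 (k(l, Q) = -1*168 = -168)
c(814)/((-220086/k(-584, -983))) = -182/(9*((-220086/(-168)))) = -182/(9*((-220086*(-1/168)))) = -182/(9*36681/28) = -182/9*28/36681 = -5096/330129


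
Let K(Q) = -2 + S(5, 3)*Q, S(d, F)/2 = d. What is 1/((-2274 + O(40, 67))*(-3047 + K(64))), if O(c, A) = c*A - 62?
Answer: -1/828696 ≈ -1.2067e-6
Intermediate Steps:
S(d, F) = 2*d
K(Q) = -2 + 10*Q (K(Q) = -2 + (2*5)*Q = -2 + 10*Q)
O(c, A) = -62 + A*c (O(c, A) = A*c - 62 = -62 + A*c)
1/((-2274 + O(40, 67))*(-3047 + K(64))) = 1/((-2274 + (-62 + 67*40))*(-3047 + (-2 + 10*64))) = 1/((-2274 + (-62 + 2680))*(-3047 + (-2 + 640))) = 1/((-2274 + 2618)*(-3047 + 638)) = 1/(344*(-2409)) = 1/(-828696) = -1/828696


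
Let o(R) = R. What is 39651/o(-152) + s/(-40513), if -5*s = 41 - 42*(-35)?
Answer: -8031675143/30789880 ≈ -260.85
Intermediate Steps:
s = -1511/5 (s = -(41 - 42*(-35))/5 = -(41 + 1470)/5 = -⅕*1511 = -1511/5 ≈ -302.20)
39651/o(-152) + s/(-40513) = 39651/(-152) - 1511/5/(-40513) = 39651*(-1/152) - 1511/5*(-1/40513) = -39651/152 + 1511/202565 = -8031675143/30789880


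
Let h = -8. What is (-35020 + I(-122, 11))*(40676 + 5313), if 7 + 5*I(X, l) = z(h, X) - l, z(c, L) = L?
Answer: -1611822472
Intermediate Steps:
I(X, l) = -7/5 - l/5 + X/5 (I(X, l) = -7/5 + (X - l)/5 = -7/5 + (-l/5 + X/5) = -7/5 - l/5 + X/5)
(-35020 + I(-122, 11))*(40676 + 5313) = (-35020 + (-7/5 - 1/5*11 + (1/5)*(-122)))*(40676 + 5313) = (-35020 + (-7/5 - 11/5 - 122/5))*45989 = (-35020 - 28)*45989 = -35048*45989 = -1611822472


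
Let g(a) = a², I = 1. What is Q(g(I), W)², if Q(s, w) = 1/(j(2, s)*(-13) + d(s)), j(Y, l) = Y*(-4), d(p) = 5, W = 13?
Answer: 1/11881 ≈ 8.4168e-5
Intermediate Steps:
j(Y, l) = -4*Y
Q(s, w) = 1/109 (Q(s, w) = 1/(-4*2*(-13) + 5) = 1/(-8*(-13) + 5) = 1/(104 + 5) = 1/109)
Q(g(I), W)² = (1/109)² = 1/11881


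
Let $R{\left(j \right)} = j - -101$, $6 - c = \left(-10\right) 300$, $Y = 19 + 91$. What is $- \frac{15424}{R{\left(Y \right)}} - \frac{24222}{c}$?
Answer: $- \frac{8579231}{105711} \approx -81.157$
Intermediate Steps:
$Y = 110$
$c = 3006$ ($c = 6 - \left(-10\right) 300 = 6 - -3000 = 6 + 3000 = 3006$)
$R{\left(j \right)} = 101 + j$ ($R{\left(j \right)} = j + 101 = 101 + j$)
$- \frac{15424}{R{\left(Y \right)}} - \frac{24222}{c} = - \frac{15424}{101 + 110} - \frac{24222}{3006} = - \frac{15424}{211} - \frac{4037}{501} = - \frac{8579231}{105711}$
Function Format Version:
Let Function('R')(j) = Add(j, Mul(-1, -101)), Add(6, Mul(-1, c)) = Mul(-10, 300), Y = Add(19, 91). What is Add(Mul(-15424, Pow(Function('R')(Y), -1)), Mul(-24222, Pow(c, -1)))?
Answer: Rational(-8579231, 105711) ≈ -81.157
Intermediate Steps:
Y = 110
c = 3006 (c = Add(6, Mul(-1, Mul(-10, 300))) = Add(6, Mul(-1, -3000)) = Add(6, 3000) = 3006)
Function('R')(j) = Add(101, j) (Function('R')(j) = Add(j, 101) = Add(101, j))
Add(Mul(-15424, Pow(Function('R')(Y), -1)), Mul(-24222, Pow(c, -1))) = Add(Mul(-15424, Pow(Add(101, 110), -1)), Mul(-24222, Pow(3006, -1))) = Add(Mul(-15424, Pow(211, -1)), Mul(-24222, Rational(1, 3006))) = Add(Mul(-15424, Rational(1, 211)), Rational(-4037, 501)) = Add(Rational(-15424, 211), Rational(-4037, 501)) = Rational(-8579231, 105711)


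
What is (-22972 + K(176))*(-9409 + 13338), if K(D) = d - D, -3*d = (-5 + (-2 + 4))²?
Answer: -90960279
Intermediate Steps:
d = -3 (d = -(-5 + (-2 + 4))²/3 = -(-5 + 2)²/3 = -⅓*(-3)² = -⅓*9 = -3)
K(D) = -3 - D
(-22972 + K(176))*(-9409 + 13338) = (-22972 + (-3 - 1*176))*(-9409 + 13338) = (-22972 + (-3 - 176))*3929 = (-22972 - 179)*3929 = -23151*3929 = -90960279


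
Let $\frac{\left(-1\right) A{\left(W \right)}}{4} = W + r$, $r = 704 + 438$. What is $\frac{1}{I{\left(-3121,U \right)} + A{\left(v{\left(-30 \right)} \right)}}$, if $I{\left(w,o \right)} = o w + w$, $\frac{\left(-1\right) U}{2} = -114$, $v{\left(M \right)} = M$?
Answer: $- \frac{1}{719157} \approx -1.3905 \cdot 10^{-6}$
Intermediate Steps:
$r = 1142$
$U = 228$ ($U = \left(-2\right) \left(-114\right) = 228$)
$A{\left(W \right)} = -4568 - 4 W$ ($A{\left(W \right)} = - 4 \left(W + 1142\right) = - 4 \left(1142 + W\right) = -4568 - 4 W$)
$I{\left(w,o \right)} = w + o w$
$\frac{1}{I{\left(-3121,U \right)} + A{\left(v{\left(-30 \right)} \right)}} = \frac{1}{- 3121 \left(1 + 228\right) - 4448} = \frac{1}{\left(-3121\right) 229 + \left(-4568 + 120\right)} = \frac{1}{-714709 - 4448} = \frac{1}{-719157} = - \frac{1}{719157}$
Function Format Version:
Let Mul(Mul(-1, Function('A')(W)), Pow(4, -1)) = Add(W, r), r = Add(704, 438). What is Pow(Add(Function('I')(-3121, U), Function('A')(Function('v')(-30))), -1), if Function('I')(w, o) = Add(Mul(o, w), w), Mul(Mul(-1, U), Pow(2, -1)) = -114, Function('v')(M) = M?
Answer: Rational(-1, 719157) ≈ -1.3905e-6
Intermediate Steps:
r = 1142
U = 228 (U = Mul(-2, -114) = 228)
Function('A')(W) = Add(-4568, Mul(-4, W)) (Function('A')(W) = Mul(-4, Add(W, 1142)) = Mul(-4, Add(1142, W)) = Add(-4568, Mul(-4, W)))
Function('I')(w, o) = Add(w, Mul(o, w))
Pow(Add(Function('I')(-3121, U), Function('A')(Function('v')(-30))), -1) = Pow(Add(Mul(-3121, Add(1, 228)), Add(-4568, Mul(-4, -30))), -1) = Pow(Add(Mul(-3121, 229), Add(-4568, 120)), -1) = Pow(Add(-714709, -4448), -1) = Pow(-719157, -1) = Rational(-1, 719157)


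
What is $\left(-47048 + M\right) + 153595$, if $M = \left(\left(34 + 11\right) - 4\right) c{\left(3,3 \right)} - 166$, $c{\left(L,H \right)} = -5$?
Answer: $106176$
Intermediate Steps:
$M = -371$ ($M = \left(\left(34 + 11\right) - 4\right) \left(-5\right) - 166 = \left(45 - 4\right) \left(-5\right) - 166 = 41 \left(-5\right) - 166 = -205 - 166 = -371$)
$\left(-47048 + M\right) + 153595 = \left(-47048 - 371\right) + 153595 = -47419 + 153595 = 106176$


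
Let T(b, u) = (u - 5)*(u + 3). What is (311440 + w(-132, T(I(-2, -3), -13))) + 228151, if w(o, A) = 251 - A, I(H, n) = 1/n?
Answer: 539662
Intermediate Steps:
T(b, u) = (-5 + u)*(3 + u)
(311440 + w(-132, T(I(-2, -3), -13))) + 228151 = (311440 + (251 - (-15 + (-13)² - 2*(-13)))) + 228151 = (311440 + (251 - (-15 + 169 + 26))) + 228151 = (311440 + (251 - 1*180)) + 228151 = (311440 + (251 - 180)) + 228151 = (311440 + 71) + 228151 = 311511 + 228151 = 539662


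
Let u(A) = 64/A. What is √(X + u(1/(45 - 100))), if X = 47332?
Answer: 6*√1217 ≈ 209.31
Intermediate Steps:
√(X + u(1/(45 - 100))) = √(47332 + 64/(1/(45 - 100))) = √(47332 + 64/(1/(-55))) = √(47332 + 64/(-1/55)) = √(47332 + 64*(-55)) = √(47332 - 3520) = √43812 = 6*√1217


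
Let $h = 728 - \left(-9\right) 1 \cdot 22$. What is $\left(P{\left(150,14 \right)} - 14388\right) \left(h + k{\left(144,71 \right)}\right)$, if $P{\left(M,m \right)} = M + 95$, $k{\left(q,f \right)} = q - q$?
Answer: $-13096418$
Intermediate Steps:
$k{\left(q,f \right)} = 0$
$P{\left(M,m \right)} = 95 + M$
$h = 926$ ($h = 728 - \left(-9\right) 22 = 728 - -198 = 728 + 198 = 926$)
$\left(P{\left(150,14 \right)} - 14388\right) \left(h + k{\left(144,71 \right)}\right) = \left(\left(95 + 150\right) - 14388\right) \left(926 + 0\right) = \left(245 - 14388\right) 926 = \left(-14143\right) 926 = -13096418$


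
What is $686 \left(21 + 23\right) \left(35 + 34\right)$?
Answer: $2082696$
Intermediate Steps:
$686 \left(21 + 23\right) \left(35 + 34\right) = 686 \cdot 44 \cdot 69 = 686 \cdot 3036 = 2082696$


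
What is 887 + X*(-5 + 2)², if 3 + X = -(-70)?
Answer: 1490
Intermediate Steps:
X = 67 (X = -3 - (-70) = -3 - 10*(-7) = -3 + 70 = 67)
887 + X*(-5 + 2)² = 887 + 67*(-5 + 2)² = 887 + 67*(-3)² = 887 + 67*9 = 887 + 603 = 1490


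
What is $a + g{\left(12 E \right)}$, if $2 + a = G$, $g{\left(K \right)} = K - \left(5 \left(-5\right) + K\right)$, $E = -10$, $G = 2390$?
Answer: $2413$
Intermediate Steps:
$g{\left(K \right)} = 25$ ($g{\left(K \right)} = K - \left(-25 + K\right) = 25$)
$a = 2388$ ($a = -2 + 2390 = 2388$)
$a + g{\left(12 E \right)} = 2388 + 25 = 2413$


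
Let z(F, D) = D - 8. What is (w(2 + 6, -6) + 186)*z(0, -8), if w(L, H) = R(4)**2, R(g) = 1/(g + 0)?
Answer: -2977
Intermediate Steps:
R(g) = 1/g
z(F, D) = -8 + D
w(L, H) = 1/16 (w(L, H) = (1/4)**2 = 1/16)
(w(2 + 6, -6) + 186)*z(0, -8) = (1/16 + 186)*(-8 - 8) = (2977/16)*(-16) = -2977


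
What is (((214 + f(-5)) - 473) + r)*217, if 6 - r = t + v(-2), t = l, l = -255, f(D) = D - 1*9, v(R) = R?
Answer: -2170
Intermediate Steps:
f(D) = -9 + D (f(D) = D - 9 = -9 + D)
t = -255
r = 263 (r = 6 - (-255 - 2) = 6 - 1*(-257) = 6 + 257 = 263)
(((214 + f(-5)) - 473) + r)*217 = (((214 + (-9 - 5)) - 473) + 263)*217 = (((214 - 14) - 473) + 263)*217 = ((200 - 473) + 263)*217 = (-273 + 263)*217 = -10*217 = -2170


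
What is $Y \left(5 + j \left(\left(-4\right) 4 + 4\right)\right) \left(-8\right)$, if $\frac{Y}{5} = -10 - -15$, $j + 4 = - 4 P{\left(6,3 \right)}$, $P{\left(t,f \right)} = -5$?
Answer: $37400$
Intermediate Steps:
$j = 16$ ($j = -4 - -20 = -4 + 20 = 16$)
$Y = 25$ ($Y = 5 \left(-10 - -15\right) = 5 \left(-10 + 15\right) = 5 \cdot 5 = 25$)
$Y \left(5 + j \left(\left(-4\right) 4 + 4\right)\right) \left(-8\right) = 25 \left(5 + 16 \left(\left(-4\right) 4 + 4\right)\right) \left(-8\right) = 25 \left(5 + 16 \left(-16 + 4\right)\right) \left(-8\right) = 25 \left(5 + 16 \left(-12\right)\right) \left(-8\right) = 25 \left(5 - 192\right) \left(-8\right) = 25 \left(\left(-187\right) \left(-8\right)\right) = 25 \cdot 1496 = 37400$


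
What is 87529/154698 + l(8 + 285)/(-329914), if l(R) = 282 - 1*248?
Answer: 14435891387/25518517986 ≈ 0.56570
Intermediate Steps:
l(R) = 34 (l(R) = 282 - 248 = 34)
87529/154698 + l(8 + 285)/(-329914) = 87529/154698 + 34/(-329914) = 87529*(1/154698) + 34*(-1/329914) = 87529/154698 - 17/164957 = 14435891387/25518517986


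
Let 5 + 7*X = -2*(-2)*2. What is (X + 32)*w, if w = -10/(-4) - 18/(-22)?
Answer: 16571/154 ≈ 107.60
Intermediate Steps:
X = 3/7 (X = -5/7 + (-2*(-2)*2)/7 = -5/7 + (4*2)/7 = -5/7 + (1/7)*8 = -5/7 + 8/7 = 3/7 ≈ 0.42857)
w = 73/22 (w = -10*(-1/4) - 18*(-1/22) = 5/2 + 9/11 = 73/22 ≈ 3.3182)
(X + 32)*w = (3/7 + 32)*(73/22) = (227/7)*(73/22) = 16571/154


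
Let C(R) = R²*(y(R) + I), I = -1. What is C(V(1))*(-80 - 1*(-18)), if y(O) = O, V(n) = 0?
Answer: 0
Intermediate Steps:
C(R) = R²*(-1 + R) (C(R) = R²*(R - 1) = R²*(-1 + R))
C(V(1))*(-80 - 1*(-18)) = (0²*(-1 + 0))*(-80 - 1*(-18)) = (0*(-1))*(-80 + 18) = 0*(-62) = 0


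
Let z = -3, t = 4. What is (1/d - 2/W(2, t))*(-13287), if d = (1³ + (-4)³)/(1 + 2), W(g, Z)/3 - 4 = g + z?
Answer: 75293/21 ≈ 3585.4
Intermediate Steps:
W(g, Z) = 3 + 3*g (W(g, Z) = 12 + 3*(g - 3) = 12 + 3*(-3 + g) = 12 + (-9 + 3*g) = 3 + 3*g)
d = -21 (d = (1 - 64)/3 = -63*⅓ = -21)
(1/d - 2/W(2, t))*(-13287) = (1/(-21) - 2/(3 + 3*2))*(-13287) = (1*(-1/21) - 2/(3 + 6))*(-13287) = (-1/21 - 2/9)*(-13287) = -17/63*(-13287) = 75293/21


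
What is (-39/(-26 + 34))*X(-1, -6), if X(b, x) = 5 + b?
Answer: -39/2 ≈ -19.500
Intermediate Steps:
(-39/(-26 + 34))*X(-1, -6) = (-39/(-26 + 34))*(5 - 1) = (-39/8)*4 = ((1/8)*(-39))*4 = -39/8*4 = -39/2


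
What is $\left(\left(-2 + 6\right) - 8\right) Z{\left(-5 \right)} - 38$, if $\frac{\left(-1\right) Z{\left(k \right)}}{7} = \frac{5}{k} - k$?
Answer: $74$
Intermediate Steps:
$Z{\left(k \right)} = - \frac{35}{k} + 7 k$ ($Z{\left(k \right)} = - 7 \left(\frac{5}{k} - k\right) = - 7 \left(- k + \frac{5}{k}\right) = - \frac{35}{k} + 7 k$)
$\left(\left(-2 + 6\right) - 8\right) Z{\left(-5 \right)} - 38 = \left(\left(-2 + 6\right) - 8\right) \left(- \frac{35}{-5} + 7 \left(-5\right)\right) - 38 = \left(4 - 8\right) \left(\left(-35\right) \left(- \frac{1}{5}\right) - 35\right) - 38 = - 4 \left(7 - 35\right) - 38 = \left(-4\right) \left(-28\right) - 38 = 112 - 38 = 74$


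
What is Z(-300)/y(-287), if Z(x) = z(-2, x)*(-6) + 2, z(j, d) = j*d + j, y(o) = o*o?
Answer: -3586/82369 ≈ -0.043536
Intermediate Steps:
y(o) = o²
z(j, d) = j + d*j (z(j, d) = d*j + j = j + d*j)
Z(x) = 14 + 12*x (Z(x) = -2*(1 + x)*(-6) + 2 = (-2 - 2*x)*(-6) + 2 = (12 + 12*x) + 2 = 14 + 12*x)
Z(-300)/y(-287) = (14 + 12*(-300))/((-287)²) = (14 - 3600)/82369 = -3586*1/82369 = -3586/82369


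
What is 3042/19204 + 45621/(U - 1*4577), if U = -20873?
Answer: -99835848/61092725 ≈ -1.6342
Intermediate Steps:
3042/19204 + 45621/(U - 1*4577) = 3042/19204 + 45621/(-20873 - 1*4577) = 3042*(1/19204) + 45621/(-20873 - 4577) = 1521/9602 + 45621/(-25450) = 1521/9602 + 45621*(-1/25450) = 1521/9602 - 45621/25450 = -99835848/61092725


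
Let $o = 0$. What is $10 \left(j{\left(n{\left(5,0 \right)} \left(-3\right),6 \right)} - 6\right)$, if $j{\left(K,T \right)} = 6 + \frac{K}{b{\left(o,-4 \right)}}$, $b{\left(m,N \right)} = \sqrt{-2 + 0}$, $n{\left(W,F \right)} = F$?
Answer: $0$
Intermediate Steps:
$b{\left(m,N \right)} = i \sqrt{2}$ ($b{\left(m,N \right)} = \sqrt{-2} = i \sqrt{2}$)
$j{\left(K,T \right)} = 6 - \frac{i K \sqrt{2}}{2}$ ($j{\left(K,T \right)} = 6 + \frac{K}{i \sqrt{2}} = 6 + K \left(- \frac{i \sqrt{2}}{2}\right) = 6 - \frac{i K \sqrt{2}}{2}$)
$10 \left(j{\left(n{\left(5,0 \right)} \left(-3\right),6 \right)} - 6\right) = 10 \left(\left(6 - \frac{i 0 \left(-3\right) \sqrt{2}}{2}\right) - 6\right) = 10 \left(\left(6 - \frac{1}{2} i 0 \sqrt{2}\right) - 6\right) = 10 \left(\left(6 + 0\right) - 6\right) = 10 \left(6 - 6\right) = 10 \cdot 0 = 0$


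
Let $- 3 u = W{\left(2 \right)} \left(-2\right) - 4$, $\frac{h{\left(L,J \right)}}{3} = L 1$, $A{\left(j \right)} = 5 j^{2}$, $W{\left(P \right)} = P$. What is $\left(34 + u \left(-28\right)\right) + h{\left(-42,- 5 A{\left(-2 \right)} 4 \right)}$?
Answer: $- \frac{500}{3} \approx -166.67$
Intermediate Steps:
$h{\left(L,J \right)} = 3 L$ ($h{\left(L,J \right)} = 3 L 1 = 3 L$)
$u = \frac{8}{3}$ ($u = - \frac{2 \left(-2\right) - 4}{3} = - \frac{-4 - 4}{3} = \left(- \frac{1}{3}\right) \left(-8\right) = \frac{8}{3} \approx 2.6667$)
$\left(34 + u \left(-28\right)\right) + h{\left(-42,- 5 A{\left(-2 \right)} 4 \right)} = \left(34 + \frac{8}{3} \left(-28\right)\right) + 3 \left(-42\right) = \left(34 - \frac{224}{3}\right) - 126 = - \frac{122}{3} - 126 = - \frac{500}{3}$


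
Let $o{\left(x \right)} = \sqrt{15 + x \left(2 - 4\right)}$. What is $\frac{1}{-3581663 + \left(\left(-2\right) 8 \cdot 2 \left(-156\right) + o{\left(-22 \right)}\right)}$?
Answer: $- \frac{3576671}{12792575442182} - \frac{\sqrt{59}}{12792575442182} \approx -2.7959 \cdot 10^{-7}$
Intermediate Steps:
$o{\left(x \right)} = \sqrt{15 - 2 x}$ ($o{\left(x \right)} = \sqrt{15 + x \left(-2\right)} = \sqrt{15 - 2 x}$)
$\frac{1}{-3581663 + \left(\left(-2\right) 8 \cdot 2 \left(-156\right) + o{\left(-22 \right)}\right)} = \frac{1}{-3581663 + \left(\left(-2\right) 8 \cdot 2 \left(-156\right) + \sqrt{15 - -44}\right)} = \frac{1}{-3581663 + \left(\left(-16\right) 2 \left(-156\right) + \sqrt{15 + 44}\right)} = \frac{1}{-3581663 + \left(\left(-32\right) \left(-156\right) + \sqrt{59}\right)} = \frac{1}{-3581663 + \left(4992 + \sqrt{59}\right)} = \frac{1}{-3576671 + \sqrt{59}}$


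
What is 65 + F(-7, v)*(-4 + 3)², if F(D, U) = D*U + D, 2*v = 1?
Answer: 109/2 ≈ 54.500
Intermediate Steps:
v = ½ (v = (½)*1 = ½ ≈ 0.50000)
F(D, U) = D + D*U
65 + F(-7, v)*(-4 + 3)² = 65 + (-7*(1 + ½))*(-4 + 3)² = 65 - 7*3/2*(-1)² = 65 - 21/2*1 = 65 - 21/2 = 109/2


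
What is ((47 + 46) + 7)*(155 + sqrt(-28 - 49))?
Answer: 15500 + 100*I*sqrt(77) ≈ 15500.0 + 877.5*I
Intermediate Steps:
((47 + 46) + 7)*(155 + sqrt(-28 - 49)) = (93 + 7)*(155 + sqrt(-77)) = 100*(155 + I*sqrt(77)) = 15500 + 100*I*sqrt(77)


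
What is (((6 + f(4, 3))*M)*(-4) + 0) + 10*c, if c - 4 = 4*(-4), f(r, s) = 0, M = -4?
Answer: -24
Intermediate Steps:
c = -12 (c = 4 + 4*(-4) = 4 - 16 = -12)
(((6 + f(4, 3))*M)*(-4) + 0) + 10*c = (((6 + 0)*(-4))*(-4) + 0) + 10*(-12) = ((6*(-4))*(-4) + 0) - 120 = (-24*(-4) + 0) - 120 = (96 + 0) - 120 = 96 - 120 = -24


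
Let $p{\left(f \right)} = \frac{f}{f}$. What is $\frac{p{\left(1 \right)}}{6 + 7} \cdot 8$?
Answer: $\frac{8}{13} \approx 0.61539$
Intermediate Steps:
$p{\left(f \right)} = 1$
$\frac{p{\left(1 \right)}}{6 + 7} \cdot 8 = 1 \frac{1}{6 + 7} \cdot 8 = 1 \cdot \frac{1}{13} \cdot 8 = \frac{1}{13} \cdot 8 = \frac{8}{13}$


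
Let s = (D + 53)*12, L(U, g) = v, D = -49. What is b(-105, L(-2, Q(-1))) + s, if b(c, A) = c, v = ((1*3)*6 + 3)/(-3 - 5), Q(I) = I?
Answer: -57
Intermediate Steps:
v = -21/8 (v = (3*6 + 3)/(-8) = (18 + 3)*(-⅛) = 21*(-⅛) = -21/8 ≈ -2.6250)
L(U, g) = -21/8
s = 48 (s = (-49 + 53)*12 = 4*12 = 48)
b(-105, L(-2, Q(-1))) + s = -105 + 48 = -57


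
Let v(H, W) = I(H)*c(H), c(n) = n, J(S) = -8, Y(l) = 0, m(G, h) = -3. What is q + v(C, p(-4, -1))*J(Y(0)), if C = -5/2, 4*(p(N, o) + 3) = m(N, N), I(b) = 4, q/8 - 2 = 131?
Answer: 1144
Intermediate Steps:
q = 1064 (q = 16 + 8*131 = 16 + 1048 = 1064)
p(N, o) = -15/4 (p(N, o) = -3 + (¼)*(-3) = -3 - ¾ = -15/4)
C = -5/2 (C = -5*½ = -5/2 ≈ -2.5000)
v(H, W) = 4*H
q + v(C, p(-4, -1))*J(Y(0)) = 1064 + (4*(-5/2))*(-8) = 1064 - 10*(-8) = 1064 + 80 = 1144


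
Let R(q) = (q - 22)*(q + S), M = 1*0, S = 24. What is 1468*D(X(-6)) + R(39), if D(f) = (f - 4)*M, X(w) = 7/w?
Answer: 1071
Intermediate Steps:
M = 0
D(f) = 0 (D(f) = (f - 4)*0 = (-4 + f)*0 = 0)
R(q) = (-22 + q)*(24 + q) (R(q) = (q - 22)*(q + 24) = (-22 + q)*(24 + q))
1468*D(X(-6)) + R(39) = 1468*0 + (-528 + 39² + 2*39) = 0 + (-528 + 1521 + 78) = 0 + 1071 = 1071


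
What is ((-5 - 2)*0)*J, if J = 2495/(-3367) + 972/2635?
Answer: 0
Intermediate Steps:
J = -3301601/8872045 (J = 2495*(-1/3367) + 972*(1/2635) = -2495/3367 + 972/2635 = -3301601/8872045 ≈ -0.37214)
((-5 - 2)*0)*J = ((-5 - 2)*0)*(-3301601/8872045) = -7*0*(-3301601/8872045) = 0*(-3301601/8872045) = 0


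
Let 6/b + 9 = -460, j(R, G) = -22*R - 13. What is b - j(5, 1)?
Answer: 57681/469 ≈ 122.99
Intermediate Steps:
j(R, G) = -13 - 22*R
b = -6/469 (b = 6/(-9 - 460) = 6/(-469) = 6*(-1/469) = -6/469 ≈ -0.012793)
b - j(5, 1) = -6/469 - (-13 - 22*5) = -6/469 - (-13 - 110) = -6/469 - 1*(-123) = -6/469 + 123 = 57681/469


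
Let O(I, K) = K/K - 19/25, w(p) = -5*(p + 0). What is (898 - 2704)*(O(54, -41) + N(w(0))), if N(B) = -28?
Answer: 1253364/25 ≈ 50135.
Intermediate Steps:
w(p) = -5*p
O(I, K) = 6/25 (O(I, K) = 1 - 19*1/25 = 1 - 19/25 = 6/25)
(898 - 2704)*(O(54, -41) + N(w(0))) = (898 - 2704)*(6/25 - 28) = -1806*(-694/25) = 1253364/25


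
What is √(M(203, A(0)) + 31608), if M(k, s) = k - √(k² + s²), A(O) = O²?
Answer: 6*√878 ≈ 177.79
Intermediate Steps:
√(M(203, A(0)) + 31608) = √((203 - √(203² + (0²)²)) + 31608) = √((203 - √(41209 + 0²)) + 31608) = √((203 - √(41209 + 0)) + 31608) = √((203 - √41209) + 31608) = √((203 - 1*203) + 31608) = √((203 - 203) + 31608) = √(0 + 31608) = √31608 = 6*√878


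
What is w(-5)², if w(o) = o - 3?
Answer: 64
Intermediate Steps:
w(o) = -3 + o
w(-5)² = (-3 - 5)² = (-8)² = 64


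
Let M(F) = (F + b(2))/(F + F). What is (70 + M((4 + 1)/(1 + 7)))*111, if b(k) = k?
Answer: 80031/10 ≈ 8003.1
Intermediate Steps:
M(F) = (2 + F)/(2*F) (M(F) = (F + 2)/(F + F) = (2 + F)/((2*F)) = (2 + F)*(1/(2*F)) = (2 + F)/(2*F))
(70 + M((4 + 1)/(1 + 7)))*111 = (70 + (2 + (4 + 1)/(1 + 7))/(2*(((4 + 1)/(1 + 7)))))*111 = (70 + (2 + 5/8)/(2*((5/8))))*111 = (70 + (2 + 5*(⅛))/(2*((5*(⅛)))))*111 = (70 + (2 + 5/8)/(2*(5/8)))*111 = (70 + (½)*(8/5)*(21/8))*111 = (70 + 21/10)*111 = (721/10)*111 = 80031/10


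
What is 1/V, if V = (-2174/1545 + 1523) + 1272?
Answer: 1545/4316101 ≈ 0.00035796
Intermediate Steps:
V = 4316101/1545 (V = (-2174*1/1545 + 1523) + 1272 = (-2174/1545 + 1523) + 1272 = 2350861/1545 + 1272 = 4316101/1545 ≈ 2793.6)
1/V = 1/(4316101/1545) = 1545/4316101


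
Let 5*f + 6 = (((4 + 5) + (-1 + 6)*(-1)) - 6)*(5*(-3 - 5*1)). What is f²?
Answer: 5476/25 ≈ 219.04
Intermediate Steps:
f = 74/5 (f = -6/5 + ((((4 + 5) + (-1 + 6)*(-1)) - 6)*(5*(-3 - 5*1)))/5 = -6/5 + (((9 + 5*(-1)) - 6)*(5*(-3 - 5)))/5 = -6/5 + (((9 - 5) - 6)*(5*(-8)))/5 = -6/5 + ((4 - 6)*(-40))/5 = -6/5 + (-2*(-40))/5 = -6/5 + (⅕)*80 = -6/5 + 16 = 74/5 ≈ 14.800)
f² = (74/5)² = 5476/25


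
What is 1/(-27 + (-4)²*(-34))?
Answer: -1/571 ≈ -0.0017513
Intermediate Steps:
1/(-27 + (-4)²*(-34)) = 1/(-27 + 16*(-34)) = 1/(-27 - 544) = 1/(-571) = -1/571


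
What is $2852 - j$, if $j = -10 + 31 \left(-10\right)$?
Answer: $3172$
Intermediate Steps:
$j = -320$ ($j = -10 - 310 = -320$)
$2852 - j = 2852 - -320 = 2852 + 320 = 3172$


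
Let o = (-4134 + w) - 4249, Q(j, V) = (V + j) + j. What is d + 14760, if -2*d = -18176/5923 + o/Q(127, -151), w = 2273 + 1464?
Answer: 9019313633/610069 ≈ 14784.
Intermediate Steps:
Q(j, V) = V + 2*j
w = 3737
o = -4646 (o = (-4134 + 3737) - 4249 = -397 - 4249 = -4646)
d = 14695193/610069 (d = -(-18176/5923 - 4646/(-151 + 2*127))/2 = -(-18176*1/5923 - 4646/(-151 + 254))/2 = -(-18176/5923 - 4646/103)/2 = -½*(-29390386/610069) = 14695193/610069 ≈ 24.088)
d + 14760 = 14695193/610069 + 14760 = 9019313633/610069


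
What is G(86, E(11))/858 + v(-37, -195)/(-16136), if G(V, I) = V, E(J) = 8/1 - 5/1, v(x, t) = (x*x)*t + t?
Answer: 57650599/3461172 ≈ 16.656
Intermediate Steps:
v(x, t) = t + t*x² (v(x, t) = x²*t + t = t*x² + t = t + t*x²)
E(J) = 3 (E(J) = 8*1 - 5*1 = 8 - 5 = 3)
G(86, E(11))/858 + v(-37, -195)/(-16136) = 86/858 - 195*(1 + (-37)²)/(-16136) = 86*(1/858) - 195*(1 + 1369)*(-1/16136) = 43/429 - 195*1370*(-1/16136) = 43/429 - 267150*(-1/16136) = 43/429 + 133575/8068 = 57650599/3461172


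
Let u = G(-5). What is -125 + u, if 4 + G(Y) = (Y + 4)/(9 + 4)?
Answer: -1678/13 ≈ -129.08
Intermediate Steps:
G(Y) = -48/13 + Y/13 (G(Y) = -4 + (Y + 4)/(9 + 4) = -4 + (4 + Y)/13 = -4 + (4 + Y)*(1/13) = -4 + (4/13 + Y/13) = -48/13 + Y/13)
u = -53/13 (u = -48/13 + (1/13)*(-5) = -48/13 - 5/13 = -53/13 ≈ -4.0769)
-125 + u = -125 - 53/13 = -1678/13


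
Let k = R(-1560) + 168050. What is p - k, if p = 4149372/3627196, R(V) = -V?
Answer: -153801141047/906799 ≈ -1.6961e+5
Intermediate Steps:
k = 169610 (k = -1*(-1560) + 168050 = 1560 + 168050 = 169610)
p = 1037343/906799 (p = 4149372*(1/3627196) = 1037343/906799 ≈ 1.1440)
p - k = 1037343/906799 - 1*169610 = 1037343/906799 - 169610 = -153801141047/906799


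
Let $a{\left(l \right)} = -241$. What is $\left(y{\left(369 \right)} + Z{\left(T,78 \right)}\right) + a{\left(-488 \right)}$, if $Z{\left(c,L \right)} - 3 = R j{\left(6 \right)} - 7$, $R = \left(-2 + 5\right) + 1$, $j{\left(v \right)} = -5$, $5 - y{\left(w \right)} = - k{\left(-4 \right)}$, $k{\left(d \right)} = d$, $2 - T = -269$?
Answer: $-264$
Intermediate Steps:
$T = 271$ ($T = 2 - -269 = 2 + 269 = 271$)
$y{\left(w \right)} = 1$ ($y{\left(w \right)} = 5 - \left(-1\right) \left(-4\right) = 5 - 4 = 1$)
$R = 4$ ($R = 3 + 1 = 4$)
$Z{\left(c,L \right)} = -24$ ($Z{\left(c,L \right)} = 3 + \left(4 \left(-5\right) - 7\right) = 3 - 27 = -24$)
$\left(y{\left(369 \right)} + Z{\left(T,78 \right)}\right) + a{\left(-488 \right)} = \left(1 - 24\right) - 241 = -23 - 241 = -264$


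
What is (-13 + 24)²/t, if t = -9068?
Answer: -121/9068 ≈ -0.013344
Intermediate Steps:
(-13 + 24)²/t = (-13 + 24)²/(-9068) = 11²*(-1/9068) = 121*(-1/9068) = -121/9068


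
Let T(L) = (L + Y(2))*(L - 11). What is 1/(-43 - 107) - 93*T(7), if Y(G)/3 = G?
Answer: 725399/150 ≈ 4836.0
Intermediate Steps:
Y(G) = 3*G
T(L) = (-11 + L)*(6 + L) (T(L) = (L + 3*2)*(L - 11) = (L + 6)*(-11 + L) = (6 + L)*(-11 + L) = (-11 + L)*(6 + L))
1/(-43 - 107) - 93*T(7) = 1/(-43 - 107) - 93*(-66 + 7**2 - 5*7) = 1/(-150) - 93*(-66 + 49 - 35) = -1/150 - 93*(-52) = -1/150 + 4836 = 725399/150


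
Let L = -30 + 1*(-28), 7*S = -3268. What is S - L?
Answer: -2862/7 ≈ -408.86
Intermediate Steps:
S = -3268/7 (S = (1/7)*(-3268) = -3268/7 ≈ -466.86)
L = -58 (L = -30 - 28 = -58)
S - L = -3268/7 - 1*(-58) = -3268/7 + 58 = -2862/7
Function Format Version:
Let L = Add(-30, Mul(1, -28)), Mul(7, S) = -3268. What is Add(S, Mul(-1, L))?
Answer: Rational(-2862, 7) ≈ -408.86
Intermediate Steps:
S = Rational(-3268, 7) (S = Mul(Rational(1, 7), -3268) = Rational(-3268, 7) ≈ -466.86)
L = -58 (L = Add(-30, -28) = -58)
Add(S, Mul(-1, L)) = Add(Rational(-3268, 7), Mul(-1, -58)) = Add(Rational(-3268, 7), 58) = Rational(-2862, 7)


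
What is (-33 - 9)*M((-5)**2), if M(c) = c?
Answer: -1050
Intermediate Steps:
(-33 - 9)*M((-5)**2) = (-33 - 9)*(-5)**2 = -42*25 = -1050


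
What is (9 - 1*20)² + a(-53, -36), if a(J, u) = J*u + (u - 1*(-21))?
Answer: 2014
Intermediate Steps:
a(J, u) = 21 + u + J*u (a(J, u) = J*u + (u + 21) = J*u + (21 + u) = 21 + u + J*u)
(9 - 1*20)² + a(-53, -36) = (9 - 1*20)² + (21 - 36 - 53*(-36)) = (9 - 20)² + (21 - 36 + 1908) = (-11)² + 1893 = 121 + 1893 = 2014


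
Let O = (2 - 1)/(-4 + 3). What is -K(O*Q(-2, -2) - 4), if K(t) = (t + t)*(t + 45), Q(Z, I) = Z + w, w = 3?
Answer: 400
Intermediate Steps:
O = -1 (O = 1/(-1) = 1*(-1) = -1)
Q(Z, I) = 3 + Z (Q(Z, I) = Z + 3 = 3 + Z)
K(t) = 2*t*(45 + t) (K(t) = (2*t)*(45 + t) = 2*t*(45 + t))
-K(O*Q(-2, -2) - 4) = -2*(-(3 - 2) - 4)*(45 + (-(3 - 2) - 4)) = -2*(-1*1 - 4)*(45 + (-1*1 - 4)) = -2*(-1 - 4)*(45 + (-1 - 4)) = -2*(-5)*(45 - 5) = -2*(-5)*40 = -1*(-400) = 400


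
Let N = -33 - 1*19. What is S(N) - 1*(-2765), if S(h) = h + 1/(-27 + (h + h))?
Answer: 355402/131 ≈ 2713.0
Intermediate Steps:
N = -52 (N = -33 - 19 = -52)
S(h) = h + 1/(-27 + 2*h)
S(N) - 1*(-2765) = (1 - 27*(-52) + 2*(-52)**2)/(-27 + 2*(-52)) - 1*(-2765) = (1 + 1404 + 2*2704)/(-27 - 104) + 2765 = (1 + 1404 + 5408)/(-131) + 2765 = -1/131*6813 + 2765 = -6813/131 + 2765 = 355402/131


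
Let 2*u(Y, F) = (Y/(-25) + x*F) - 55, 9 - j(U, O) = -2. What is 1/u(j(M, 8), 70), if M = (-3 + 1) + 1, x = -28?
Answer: -25/25193 ≈ -0.00099234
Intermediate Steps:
M = -1 (M = -2 + 1 = -1)
j(U, O) = 11 (j(U, O) = 9 - 1*(-2) = 9 + 2 = 11)
u(Y, F) = -55/2 - 14*F - Y/50 (u(Y, F) = ((Y/(-25) - 28*F) - 55)/2 = ((-Y/25 - 28*F) - 55)/2 = ((-28*F - Y/25) - 55)/2 = (-55 - 28*F - Y/25)/2 = -55/2 - 14*F - Y/50)
1/u(j(M, 8), 70) = 1/(-55/2 - 14*70 - 1/50*11) = 1/(-55/2 - 980 - 11/50) = 1/(-25193/25) = -25/25193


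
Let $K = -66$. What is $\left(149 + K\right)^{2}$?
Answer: $6889$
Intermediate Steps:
$\left(149 + K\right)^{2} = \left(149 - 66\right)^{2} = 83^{2} = 6889$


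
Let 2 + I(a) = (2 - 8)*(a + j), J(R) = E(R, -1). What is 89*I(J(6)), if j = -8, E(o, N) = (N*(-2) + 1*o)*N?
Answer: 8366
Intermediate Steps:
E(o, N) = N*(o - 2*N) (E(o, N) = (-2*N + o)*N = (o - 2*N)*N = N*(o - 2*N))
J(R) = -2 - R (J(R) = -(R - 2*(-1)) = -(R + 2) = -(2 + R) = -2 - R)
I(a) = 46 - 6*a (I(a) = -2 + (2 - 8)*(a - 8) = -2 - 6*(-8 + a) = -2 + (48 - 6*a) = 46 - 6*a)
89*I(J(6)) = 89*(46 - 6*(-2 - 1*6)) = 89*(46 - 6*(-2 - 6)) = 89*(46 - 6*(-8)) = 89*(46 + 48) = 89*94 = 8366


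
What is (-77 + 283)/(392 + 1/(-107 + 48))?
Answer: 12154/23127 ≈ 0.52553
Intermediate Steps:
(-77 + 283)/(392 + 1/(-107 + 48)) = 206/(392 + 1/(-59)) = 206/(392 - 1/59) = 206/(23127/59) = 206*(59/23127) = 12154/23127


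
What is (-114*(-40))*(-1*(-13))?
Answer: 59280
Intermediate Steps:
(-114*(-40))*(-1*(-13)) = 4560*13 = 59280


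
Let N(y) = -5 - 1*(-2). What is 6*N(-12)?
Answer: -18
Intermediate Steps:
N(y) = -3 (N(y) = -5 + 2 = -3)
6*N(-12) = 6*(-3) = -18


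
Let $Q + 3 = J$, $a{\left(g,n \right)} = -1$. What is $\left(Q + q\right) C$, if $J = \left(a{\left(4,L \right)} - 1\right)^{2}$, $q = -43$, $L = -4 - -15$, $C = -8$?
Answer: $336$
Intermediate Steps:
$L = 11$ ($L = -4 + 15 = 11$)
$J = 4$ ($J = \left(-1 - 1\right)^{2} = \left(-2\right)^{2} = 4$)
$Q = 1$ ($Q = -3 + 4 = 1$)
$\left(Q + q\right) C = \left(1 - 43\right) \left(-8\right) = \left(-42\right) \left(-8\right) = 336$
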